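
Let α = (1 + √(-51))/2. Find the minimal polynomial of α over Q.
m_α(x) = x^2 - x + 13

From 2α - 1 = √(-51), squaring gives (2α - 1)^2 = -51, i.e. 4α^2 - 4α + 1 = -51, so α^2 - α + (1 + 51)/4 = 0. Since -51 ≡ 1 (mod 4), (1 + 51)/4 = 13 ∈ Z. The polynomial x^2 - x + 13 has discriminant 1 - 4·(13) = -51, which is not a perfect square in Q (d = -51 is squarefree and ≠ 1), so x^2 - x + 13 is irreducible over Q. It is the minimal polynomial of α.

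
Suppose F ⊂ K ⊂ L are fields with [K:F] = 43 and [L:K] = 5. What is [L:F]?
[L:F] = 215

The tower law says that for any tower of field extensions F ⊂ K ⊂ L with finite degrees, [L:F] = [L:K] · [K:F]. Here this gives [L:F] = 5 · 43 = 215.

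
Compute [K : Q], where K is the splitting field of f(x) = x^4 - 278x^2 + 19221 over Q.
[K : Q] = 4

Solving the quadratic in x^2: x^2 = (278 ± √(278^2 - 4·19221))/2 = (278 ± √400)/2 = (278 ± 20)/2, giving x^2 = 129 or x^2 = 149. So f(x) = (x^2 - 129)(x^2 - 149) and the roots of f are ±√129, ±√149. Hence the splitting field is K = Q(√129, √149). Since 129 and 149 are distinct squarefree integers > 1, their product 19221 is not a perfect square, so √149 ∉ Q(√129). By the tower law [K:Q] = [Q(√129,√149):Q(√129)] · [Q(√129):Q] = 2 · 2 = 4.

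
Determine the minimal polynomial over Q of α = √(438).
m_α(x) = x^2 - 438

α satisfies α^2 - 438 = 0, so x^2 - 438 annihilates α. Since d = 438 is squarefree and ≠ 1, it is not a perfect square in Q, so x^2 - 438 has no rational root and is therefore irreducible over Q (a degree-2 polynomial over a field is irreducible iff it has no root). Hence m_α(x) = x^2 - 438.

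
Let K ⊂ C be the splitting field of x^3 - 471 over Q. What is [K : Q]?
[K : Q] = 6

The roots of x^3 - 471 are ∛471, ω∛471, ω^2∛471 where ω = e^(2πi/3) is a primitive cube root of unity, so K = Q(∛471, ω). Now [Q(∛471):Q] = 3 (since 471 is not a perfect cube, x^3 - 471 is irreducible) and [Q(ω):Q] = 2. Both 2 and 3 divide [K:Q], and [K:Q] ≤ 3·2 = 6, so [K:Q] = 6. (Equivalently: Q(∛471) ⊂ R but ω ∉ R, so [K : Q(∛471)] = 2.)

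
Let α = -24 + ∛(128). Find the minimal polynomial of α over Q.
m_α(x) = x^3 + 72x^2 + 1728x + 13696

Set β = α + 24 = ∛(128), so β^3 = 128. Then (α + 24)^3 - 128 = 0, i.e. α is a root of g(x) = (x + 24)^3 - 128 = x^3 + 72x^2 + 1728x + 13696. Since g(x) = h(x + 24) where h(x) = x^3 - 128, and h is irreducible over Q (because 128 is not a perfect cube, so h has no rational root, and a monic cubic with no rational root is irreducible), g is also irreducible (irreducibility is preserved under the substitution x → x + 24). Hence m_α(x) = x^3 + 72x^2 + 1728x + 13696.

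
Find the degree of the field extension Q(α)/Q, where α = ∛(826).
[Q(α):Q] = 3

The minimal polynomial of α is x^3 - 826, irreducible over Q since 826 is not a perfect cube (so x^3 - 826 has no rational root). Hence [Q(α):Q] = deg(m_α) = 3.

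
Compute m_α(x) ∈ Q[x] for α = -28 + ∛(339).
m_α(x) = x^3 + 84x^2 + 2352x + 21613

Set β = α + 28 = ∛(339), so β^3 = 339. Then (α + 28)^3 - 339 = 0, i.e. α is a root of g(x) = (x + 28)^3 - 339 = x^3 + 84x^2 + 2352x + 21613. Since g(x) = h(x + 28) where h(x) = x^3 - 339, and h is irreducible over Q (because 339 is not a perfect cube, so h has no rational root, and a monic cubic with no rational root is irreducible), g is also irreducible (irreducibility is preserved under the substitution x → x + 28). Hence m_α(x) = x^3 + 84x^2 + 2352x + 21613.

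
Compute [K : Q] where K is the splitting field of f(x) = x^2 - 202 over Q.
[K : Q] = 2

f(x) = x^2 - 202 factors as (x - √202)(x + √202). The splitting field is K = Q(√202). Since 202 is squarefree and > 1, it is not a perfect square, so x^2 - 202 is irreducible over Q and [Q(√202) : Q] = 2. Hence [K : Q] = 2.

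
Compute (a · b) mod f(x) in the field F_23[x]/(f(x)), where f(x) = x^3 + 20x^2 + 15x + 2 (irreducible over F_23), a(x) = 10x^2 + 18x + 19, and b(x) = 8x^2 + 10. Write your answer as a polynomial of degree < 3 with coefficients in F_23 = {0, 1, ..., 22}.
a · b ≡ 20x^2 + 10x + 20 (mod f(x))

Multiply in F_23[x]: a(x)·b(x) = (10x^2 + 18x + 19)·(8x^2 + 10) = 11x^4 + 6x^3 + 22x^2 + 19x + 6. This has degree ≥ 3, so divide by f(x) over F_23: 11x^4 + 6x^3 + 22x^2 + 19x + 6 = (11x + 16)·(x^3 + 20x^2 + 15x + 2) + (20x^2 + 10x + 20). Hence a·b ≡ 20x^2 + 10x + 20 (mod f). (F_23[x]/(f) is a field with 23^3 = 12167 elements since f is irreducible of degree 3.)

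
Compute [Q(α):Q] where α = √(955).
[Q(α):Q] = 2

[Q(α):Q] equals the degree of the minimal polynomial of α. Here α^2 = 955 and x^2 - 955 is irreducible (d = 955 is squarefree, ≠ 1, hence not a square), so deg(m_α) = 2. Thus [Q(α):Q] = 2.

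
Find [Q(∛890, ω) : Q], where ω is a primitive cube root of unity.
[Q(∛890, ω) : Q] = 6

[Q(∛890):Q] = 3 (min poly x^3 - 890, irreducible since 890 is not a perfect cube). [Q(ω):Q] = 2 (min poly x^2 + x + 1). Since Q(∛890) ⊂ R and ω ∉ R, we have ω ∉ Q(∛890), so x^2 + x + 1 remains irreducible over Q(∛890) and [Q(∛890, ω) : Q(∛890)] = 2. By the tower law, [Q(∛890, ω) : Q] = 3 · 2 = 6. (In fact Q(∛890, ω) is the splitting field of x^3 - 890 over Q.)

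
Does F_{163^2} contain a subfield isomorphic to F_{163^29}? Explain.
No: F_{163^29} is not a subfield of F_{163^2}

F_{p^m} embeds in F_{p^n} iff m | n. Here 29 ∤ 2 (since 2 = 0·29 + 2 with remainder 2 ≠ 0), so F_{163^29} is not a subfield of F_{163^2}. Equivalently: if it were, the tower law would give 29 = [F_{163^29}:F_163] dividing [F_{163^2}:F_163] = 2, contradiction.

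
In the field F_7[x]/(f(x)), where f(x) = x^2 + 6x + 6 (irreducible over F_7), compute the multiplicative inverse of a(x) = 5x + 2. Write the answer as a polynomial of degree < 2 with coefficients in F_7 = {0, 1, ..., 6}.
a(x)^(-1) ≡ 3x (mod f(x))

Since f is irreducible over F_7, F_7[x]/(f) is a field and a(x) ≠ 0 has an inverse. Apply the extended Euclidean algorithm to f(x) and a(x) in F_7[x]: f(x) = (3x)·a(x) + (6). The last nonzero remainder is the constant 6 = gcd(f, a) in F_7. Back-substituting through the division chain expresses 6 = s(x)·a(x) + t(x)·f(x) with s(x) ≡ 4x (mod f), so (4x)·a(x) ≡ 6 (mod f). Multiplying by 6^(-1) ≡ 6 in F_7 gives a(x)^(-1) ≡ 6·(4x) ≡ 3x (mod f). Check: (5x + 2)·(3x) = x^2 + 6x ≡ 1 (mod x^2 + 6x + 6).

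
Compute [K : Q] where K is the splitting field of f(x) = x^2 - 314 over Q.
[K : Q] = 2

f(x) = x^2 - 314 factors as (x - √314)(x + √314). The splitting field is K = Q(√314). Since 314 is squarefree and > 1, it is not a perfect square, so x^2 - 314 is irreducible over Q and [Q(√314) : Q] = 2. Hence [K : Q] = 2.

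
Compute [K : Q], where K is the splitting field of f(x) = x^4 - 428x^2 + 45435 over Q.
[K : Q] = 4

Solving the quadratic in x^2: x^2 = (428 ± √(428^2 - 4·45435))/2 = (428 ± √1444)/2 = (428 ± 38)/2, giving x^2 = 233 or x^2 = 195. So f(x) = (x^2 - 233)(x^2 - 195) and the roots of f are ±√233, ±√195. Hence the splitting field is K = Q(√233, √195). Since 233 and 195 are distinct squarefree integers > 1, their product 45435 is not a perfect square, so √195 ∉ Q(√233). By the tower law [K:Q] = [Q(√233,√195):Q(√233)] · [Q(√233):Q] = 2 · 2 = 4.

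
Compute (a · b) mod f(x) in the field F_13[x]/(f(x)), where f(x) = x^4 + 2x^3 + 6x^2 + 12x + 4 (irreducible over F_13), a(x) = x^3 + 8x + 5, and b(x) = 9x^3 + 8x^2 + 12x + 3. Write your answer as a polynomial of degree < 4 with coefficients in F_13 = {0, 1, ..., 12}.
a · b ≡ 3x^3 + 11x^2 + 5x + 10 (mod f(x))

Multiply in F_13[x]: a(x)·b(x) = (x^3 + 8x + 5)·(9x^3 + 8x^2 + 12x + 3) = 9x^6 + 8x^5 + 6x^4 + 8x^3 + 6x^2 + 6x + 2. This has degree ≥ 4, so divide by f(x) over F_13: 9x^6 + 8x^5 + 6x^4 + 8x^3 + 6x^2 + 6x + 2 = (9x^2 + 3x + 11)·(x^4 + 2x^3 + 6x^2 + 12x + 4) + (3x^3 + 11x^2 + 5x + 10). Hence a·b ≡ 3x^3 + 11x^2 + 5x + 10 (mod f). (F_13[x]/(f) is a field with 13^4 = 28561 elements since f is irreducible of degree 4.)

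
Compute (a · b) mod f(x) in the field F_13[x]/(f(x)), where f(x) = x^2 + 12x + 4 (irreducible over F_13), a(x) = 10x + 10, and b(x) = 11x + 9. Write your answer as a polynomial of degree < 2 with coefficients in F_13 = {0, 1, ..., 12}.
a · b ≡ 11x + 1 (mod f(x))

Multiply in F_13[x]: a(x)·b(x) = (10x + 10)·(11x + 9) = 6x^2 + 5x + 12. This has degree ≥ 2, so divide by f(x) over F_13: 6x^2 + 5x + 12 = (6)·(x^2 + 12x + 4) + (11x + 1). Hence a·b ≡ 11x + 1 (mod f). (F_13[x]/(f) is a field with 13^2 = 169 elements since f is irreducible of degree 2.)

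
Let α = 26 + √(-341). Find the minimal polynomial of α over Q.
m_α(x) = x^2 - 52x + 1017

From α - 26 = √(-341), squaring gives (α - 26)^2 = -341, i.e. α^2 - 52α + 676 = -341, so α^2 - 52α + 1017 = 0. The discriminant of x^2 - 52x + 1017 is (-52)^2 - 4·(1017) = 2704 - 4068 = -1364, and 4·(-341) is not a perfect square in Q since -341 is squarefree and ≠ 1. Hence x^2 - 52x + 1017 is irreducible over Q and is the minimal polynomial of α.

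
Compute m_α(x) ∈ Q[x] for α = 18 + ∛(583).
m_α(x) = x^3 - 54x^2 + 972x - 6415

Set β = α - 18 = ∛(583), so β^3 = 583. Then (α - 18)^3 - 583 = 0, i.e. α is a root of g(x) = (x - 18)^3 - 583 = x^3 - 54x^2 + 972x - 6415. Since g(x) = h(x - 18) where h(x) = x^3 - 583, and h is irreducible over Q (because 583 is not a perfect cube, so h has no rational root, and a monic cubic with no rational root is irreducible), g is also irreducible (irreducibility is preserved under the substitution x → x - 18). Hence m_α(x) = x^3 - 54x^2 + 972x - 6415.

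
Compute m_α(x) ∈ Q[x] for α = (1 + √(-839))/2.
m_α(x) = x^2 - x + 210

From 2α - 1 = √(-839), squaring gives (2α - 1)^2 = -839, i.e. 4α^2 - 4α + 1 = -839, so α^2 - α + (1 + 839)/4 = 0. Since -839 ≡ 1 (mod 4), (1 + 839)/4 = 210 ∈ Z. The polynomial x^2 - x + 210 has discriminant 1 - 4·(210) = -839, which is not a perfect square in Q (d = -839 is squarefree and ≠ 1), so x^2 - x + 210 is irreducible over Q. It is the minimal polynomial of α.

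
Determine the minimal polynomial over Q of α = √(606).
m_α(x) = x^2 - 606

α satisfies α^2 - 606 = 0, so x^2 - 606 annihilates α. Since d = 606 is squarefree and ≠ 1, it is not a perfect square in Q, so x^2 - 606 has no rational root and is therefore irreducible over Q (a degree-2 polynomial over a field is irreducible iff it has no root). Hence m_α(x) = x^2 - 606.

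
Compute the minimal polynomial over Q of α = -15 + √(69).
m_α(x) = x^2 + 30x + 156

From α + 15 = √(69), squaring gives (α + 15)^2 = 69, i.e. α^2 + 30α + 225 = 69, so α^2 + 30α + 156 = 0. The discriminant of x^2 + 30x + 156 is (30)^2 - 4·(156) = 900 - 624 = 276, and 4·(69) is not a perfect square in Q since 69 is squarefree and ≠ 1. Hence x^2 + 30x + 156 is irreducible over Q and is the minimal polynomial of α.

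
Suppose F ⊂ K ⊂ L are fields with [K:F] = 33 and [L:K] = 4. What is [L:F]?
[L:F] = 132

The tower law says that for any tower of field extensions F ⊂ K ⊂ L with finite degrees, [L:F] = [L:K] · [K:F]. Here this gives [L:F] = 4 · 33 = 132.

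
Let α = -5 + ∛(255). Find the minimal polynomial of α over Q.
m_α(x) = x^3 + 15x^2 + 75x - 130

Set β = α + 5 = ∛(255), so β^3 = 255. Then (α + 5)^3 - 255 = 0, i.e. α is a root of g(x) = (x + 5)^3 - 255 = x^3 + 15x^2 + 75x - 130. Since g(x) = h(x + 5) where h(x) = x^3 - 255, and h is irreducible over Q (because 255 is not a perfect cube, so h has no rational root, and a monic cubic with no rational root is irreducible), g is also irreducible (irreducibility is preserved under the substitution x → x + 5). Hence m_α(x) = x^3 + 15x^2 + 75x - 130.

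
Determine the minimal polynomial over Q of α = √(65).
m_α(x) = x^2 - 65

α satisfies α^2 - 65 = 0, so x^2 - 65 annihilates α. Since d = 65 is squarefree and ≠ 1, it is not a perfect square in Q, so x^2 - 65 has no rational root and is therefore irreducible over Q (a degree-2 polynomial over a field is irreducible iff it has no root). Hence m_α(x) = x^2 - 65.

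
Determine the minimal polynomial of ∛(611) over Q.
m_α(x) = x^3 - 611

α satisfies α^3 = 611, so x^3 - 611 annihilates α. By the rational root test, a rational root p/q (in lowest terms) of x^3 - 611 would satisfy p^3 = 611 q^3, forcing q = 1 and p^3 = 611; but 611 is not a perfect cube, contradiction. A monic cubic over Q with no rational root is irreducible (any nontrivial factorization would include a linear factor). Hence x^3 - 611 is the minimal polynomial of α, and in particular [Q(α):Q] = 3.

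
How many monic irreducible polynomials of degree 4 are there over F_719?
There are 66812039640 monic irreducible polynomials of degree 4 over F_719

Each element of F_{719^4} that lies in no proper subfield is a root of exactly one monic irreducible of degree 4 over F_719, and each such polynomial has 4 distinct roots in F_{719^4}. By Möbius inversion the count is N_719(4) = (1/4) Σ_{d|4} μ(4/d) · 719^d = (1/4)(μ(4)·719^1 + μ(2)·719^2 + μ(1)·719^4) = 267248158560/4 = 66812039640.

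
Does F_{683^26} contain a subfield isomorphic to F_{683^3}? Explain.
No: F_{683^3} is not a subfield of F_{683^26}

F_{p^m} embeds in F_{p^n} iff m | n. Here 3 ∤ 26 (since 26 = 8·3 + 2 with remainder 2 ≠ 0), so F_{683^3} is not a subfield of F_{683^26}. Equivalently: if it were, the tower law would give 3 = [F_{683^3}:F_683] dividing [F_{683^26}:F_683] = 26, contradiction.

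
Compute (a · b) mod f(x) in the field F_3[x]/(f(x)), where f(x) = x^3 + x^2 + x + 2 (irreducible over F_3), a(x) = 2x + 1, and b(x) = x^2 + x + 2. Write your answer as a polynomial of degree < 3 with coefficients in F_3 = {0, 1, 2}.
a · b ≡ x^2 + 1 (mod f(x))

Multiply in F_3[x]: a(x)·b(x) = (2x + 1)·(x^2 + x + 2) = 2x^3 + 2x + 2. This has degree ≥ 3, so divide by f(x) over F_3: 2x^3 + 2x + 2 = (2)·(x^3 + x^2 + x + 2) + (x^2 + 1). Hence a·b ≡ x^2 + 1 (mod f). (F_3[x]/(f) is a field with 3^3 = 27 elements since f is irreducible of degree 3.)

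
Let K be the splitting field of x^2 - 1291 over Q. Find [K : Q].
[K : Q] = 2

f(x) = x^2 - 1291 factors as (x - √1291)(x + √1291). The splitting field is K = Q(√1291). Since 1291 is squarefree and > 1, it is not a perfect square, so x^2 - 1291 is irreducible over Q and [Q(√1291) : Q] = 2. Hence [K : Q] = 2.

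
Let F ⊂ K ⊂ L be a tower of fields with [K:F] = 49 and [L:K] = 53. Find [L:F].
[L:F] = 2597

The tower law says that for any tower of field extensions F ⊂ K ⊂ L with finite degrees, [L:F] = [L:K] · [K:F]. Here this gives [L:F] = 53 · 49 = 2597.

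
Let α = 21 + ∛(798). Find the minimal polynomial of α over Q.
m_α(x) = x^3 - 63x^2 + 1323x - 10059

Set β = α - 21 = ∛(798), so β^3 = 798. Then (α - 21)^3 - 798 = 0, i.e. α is a root of g(x) = (x - 21)^3 - 798 = x^3 - 63x^2 + 1323x - 10059. Since g(x) = h(x - 21) where h(x) = x^3 - 798, and h is irreducible over Q (because 798 is not a perfect cube, so h has no rational root, and a monic cubic with no rational root is irreducible), g is also irreducible (irreducibility is preserved under the substitution x → x - 21). Hence m_α(x) = x^3 - 63x^2 + 1323x - 10059.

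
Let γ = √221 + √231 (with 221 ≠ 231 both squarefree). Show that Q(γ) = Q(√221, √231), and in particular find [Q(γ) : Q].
[Q(γ) : Q] = 4 (equivalently, Q(γ) = Q(√221, √231))

Obviously Q(γ) ⊆ Q(√221, √231), and [Q(√221, √231):Q] = 4 (since 221, 231 are distinct squarefree integers > 1 with 51051 not a perfect square). To show equality we compute the minimal polynomial of γ. From γ = √221 + √231: γ^2 = 221 + 2√(51051) + 231 = 452 + 2√(51051), so γ^2 - 452 = 2√(51051); squaring, (γ^2 - 452)^2 = 4·51051, i.e. γ^4 - 904γ^2 + 204304 - 204204 = 0, i.e. γ^4 - 904γ^2 + 100 = 0. So γ is a root of x^4 - 904x^2 + 100. This polynomial is irreducible over Q: it has no rational root (each ±√221 ± √231 is irrational), and any factorization into two quadratics over Q would force √(51051) ∈ Q (pairing opposite roots) or √221, √231 ∈ Q (other pairings), all impossible. Hence [Q(γ):Q] = 4 = [Q(√221, √231):Q], so Q(γ) = Q(√221, √231).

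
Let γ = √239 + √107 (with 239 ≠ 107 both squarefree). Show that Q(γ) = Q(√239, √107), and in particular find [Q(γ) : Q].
[Q(γ) : Q] = 4 (equivalently, Q(γ) = Q(√239, √107))

Obviously Q(γ) ⊆ Q(√239, √107), and [Q(√239, √107):Q] = 4 (since 239, 107 are distinct squarefree integers > 1 with 25573 not a perfect square). To show equality we compute the minimal polynomial of γ. From γ = √239 + √107: γ^2 = 239 + 2√(25573) + 107 = 346 + 2√(25573), so γ^2 - 346 = 2√(25573); squaring, (γ^2 - 346)^2 = 4·25573, i.e. γ^4 - 692γ^2 + 119716 - 102292 = 0, i.e. γ^4 - 692γ^2 + 17424 = 0. So γ is a root of x^4 - 692x^2 + 17424. This polynomial is irreducible over Q: it has no rational root (each ±√239 ± √107 is irrational), and any factorization into two quadratics over Q would force √(25573) ∈ Q (pairing opposite roots) or √239, √107 ∈ Q (other pairings), all impossible. Hence [Q(γ):Q] = 4 = [Q(√239, √107):Q], so Q(γ) = Q(√239, √107).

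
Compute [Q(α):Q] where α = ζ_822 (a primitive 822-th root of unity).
[Q(α):Q] = 272

The minimal polynomial of ζ_822 over Q is the 822-th cyclotomic polynomial Φ_822(x), which is irreducible over Q and has degree φ(822) = 272. Hence [Q(α):Q] = φ(822) = 272.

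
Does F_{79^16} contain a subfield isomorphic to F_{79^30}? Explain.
No: F_{79^30} is not a subfield of F_{79^16}

F_{p^m} embeds in F_{p^n} iff m | n. Here 30 ∤ 16 (since 16 = 0·30 + 16 with remainder 16 ≠ 0), so F_{79^30} is not a subfield of F_{79^16}. Equivalently: if it were, the tower law would give 30 = [F_{79^30}:F_79] dividing [F_{79^16}:F_79] = 16, contradiction.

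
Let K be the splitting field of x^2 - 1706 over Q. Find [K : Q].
[K : Q] = 2

f(x) = x^2 - 1706 factors as (x - √1706)(x + √1706). The splitting field is K = Q(√1706). Since 1706 is squarefree and > 1, it is not a perfect square, so x^2 - 1706 is irreducible over Q and [Q(√1706) : Q] = 2. Hence [K : Q] = 2.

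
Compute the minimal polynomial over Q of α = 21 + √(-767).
m_α(x) = x^2 - 42x + 1208

From α - 21 = √(-767), squaring gives (α - 21)^2 = -767, i.e. α^2 - 42α + 441 = -767, so α^2 - 42α + 1208 = 0. The discriminant of x^2 - 42x + 1208 is (-42)^2 - 4·(1208) = 1764 - 4832 = -3068, and 4·(-767) is not a perfect square in Q since -767 is squarefree and ≠ 1. Hence x^2 - 42x + 1208 is irreducible over Q and is the minimal polynomial of α.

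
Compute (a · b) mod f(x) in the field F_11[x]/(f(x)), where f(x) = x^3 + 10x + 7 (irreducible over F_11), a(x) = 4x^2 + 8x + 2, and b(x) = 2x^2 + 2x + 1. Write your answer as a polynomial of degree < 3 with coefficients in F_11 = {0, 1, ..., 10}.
a · b ≡ 10x^2 + 2x + 10 (mod f(x))

Multiply in F_11[x]: a(x)·b(x) = (4x^2 + 8x + 2)·(2x^2 + 2x + 1) = 8x^4 + 2x^3 + 2x^2 + x + 2. This has degree ≥ 3, so divide by f(x) over F_11: 8x^4 + 2x^3 + 2x^2 + x + 2 = (8x + 2)·(x^3 + 10x + 7) + (10x^2 + 2x + 10). Hence a·b ≡ 10x^2 + 2x + 10 (mod f). (F_11[x]/(f) is a field with 11^3 = 1331 elements since f is irreducible of degree 3.)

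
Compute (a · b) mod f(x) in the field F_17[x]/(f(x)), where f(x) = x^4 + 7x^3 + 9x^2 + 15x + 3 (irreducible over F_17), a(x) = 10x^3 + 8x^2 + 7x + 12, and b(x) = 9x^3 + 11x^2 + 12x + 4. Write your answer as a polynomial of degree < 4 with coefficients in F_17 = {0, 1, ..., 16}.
a · b ≡ 5x^3 + 2x^2 + 12x + 9 (mod f(x))

Multiply in F_17[x]: a(x)·b(x) = (10x^3 + 8x^2 + 7x + 12)·(9x^3 + 11x^2 + 12x + 4) = 5x^6 + 12x^5 + 16x^4 + 15x^3 + 10x^2 + 2x + 14. This has degree ≥ 4, so divide by f(x) over F_17: 5x^6 + 12x^5 + 16x^4 + 15x^3 + 10x^2 + 2x + 14 = (5x^2 + 11x + 13)·(x^4 + 7x^3 + 9x^2 + 15x + 3) + (5x^3 + 2x^2 + 12x + 9). Hence a·b ≡ 5x^3 + 2x^2 + 12x + 9 (mod f). (F_17[x]/(f) is a field with 17^4 = 83521 elements since f is irreducible of degree 4.)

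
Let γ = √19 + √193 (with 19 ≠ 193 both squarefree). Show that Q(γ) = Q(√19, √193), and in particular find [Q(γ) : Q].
[Q(γ) : Q] = 4 (equivalently, Q(γ) = Q(√19, √193))

Obviously Q(γ) ⊆ Q(√19, √193), and [Q(√19, √193):Q] = 4 (since 19, 193 are distinct squarefree integers > 1 with 3667 not a perfect square). To show equality we compute the minimal polynomial of γ. From γ = √19 + √193: γ^2 = 19 + 2√(3667) + 193 = 212 + 2√(3667), so γ^2 - 212 = 2√(3667); squaring, (γ^2 - 212)^2 = 4·3667, i.e. γ^4 - 424γ^2 + 44944 - 14668 = 0, i.e. γ^4 - 424γ^2 + 30276 = 0. So γ is a root of x^4 - 424x^2 + 30276. This polynomial is irreducible over Q: it has no rational root (each ±√19 ± √193 is irrational), and any factorization into two quadratics over Q would force √(3667) ∈ Q (pairing opposite roots) or √19, √193 ∈ Q (other pairings), all impossible. Hence [Q(γ):Q] = 4 = [Q(√19, √193):Q], so Q(γ) = Q(√19, √193).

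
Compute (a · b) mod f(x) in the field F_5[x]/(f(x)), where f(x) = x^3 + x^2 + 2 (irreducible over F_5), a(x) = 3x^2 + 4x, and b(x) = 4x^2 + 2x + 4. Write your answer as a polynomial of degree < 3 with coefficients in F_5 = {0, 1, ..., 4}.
a · b ≡ 2x (mod f(x))

Multiply in F_5[x]: a(x)·b(x) = (3x^2 + 4x)·(4x^2 + 2x + 4) = 2x^4 + 2x^3 + x. This has degree ≥ 3, so divide by f(x) over F_5: 2x^4 + 2x^3 + x = (2x)·(x^3 + x^2 + 2) + (2x). Hence a·b ≡ 2x (mod f). (F_5[x]/(f) is a field with 5^3 = 125 elements since f is irreducible of degree 3.)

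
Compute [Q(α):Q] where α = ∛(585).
[Q(α):Q] = 3

The minimal polynomial of α is x^3 - 585, irreducible over Q since 585 is not a perfect cube (so x^3 - 585 has no rational root). Hence [Q(α):Q] = deg(m_α) = 3.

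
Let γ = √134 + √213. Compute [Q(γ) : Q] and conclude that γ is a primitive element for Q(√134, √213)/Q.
[Q(γ) : Q] = 4 (equivalently, Q(γ) = Q(√134, √213))

Obviously Q(γ) ⊆ Q(√134, √213), and [Q(√134, √213):Q] = 4 (since 134, 213 are distinct squarefree integers > 1 with 28542 not a perfect square). To show equality we compute the minimal polynomial of γ. From γ = √134 + √213: γ^2 = 134 + 2√(28542) + 213 = 347 + 2√(28542), so γ^2 - 347 = 2√(28542); squaring, (γ^2 - 347)^2 = 4·28542, i.e. γ^4 - 694γ^2 + 120409 - 114168 = 0, i.e. γ^4 - 694γ^2 + 6241 = 0. So γ is a root of x^4 - 694x^2 + 6241. This polynomial is irreducible over Q: it has no rational root (each ±√134 ± √213 is irrational), and any factorization into two quadratics over Q would force √(28542) ∈ Q (pairing opposite roots) or √134, √213 ∈ Q (other pairings), all impossible. Hence [Q(γ):Q] = 4 = [Q(√134, √213):Q], so Q(γ) = Q(√134, √213).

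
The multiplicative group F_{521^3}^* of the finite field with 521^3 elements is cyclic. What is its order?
|F_{521^3}^*| = 141420760

F_{521^3} has 521^3 = 141420761 elements; its multiplicative group consists of all nonzero elements, so |F_{521^3}^*| = 141420761 - 1 = 141420760. (It is cyclic since any finite subgroup of the multiplicative group of a field is cyclic.)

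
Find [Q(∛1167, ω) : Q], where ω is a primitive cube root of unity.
[Q(∛1167, ω) : Q] = 6

[Q(∛1167):Q] = 3 (min poly x^3 - 1167, irreducible since 1167 is not a perfect cube). [Q(ω):Q] = 2 (min poly x^2 + x + 1). Since Q(∛1167) ⊂ R and ω ∉ R, we have ω ∉ Q(∛1167), so x^2 + x + 1 remains irreducible over Q(∛1167) and [Q(∛1167, ω) : Q(∛1167)] = 2. By the tower law, [Q(∛1167, ω) : Q] = 3 · 2 = 6. (In fact Q(∛1167, ω) is the splitting field of x^3 - 1167 over Q.)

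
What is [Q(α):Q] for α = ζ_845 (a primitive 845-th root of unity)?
[Q(α):Q] = 624

The minimal polynomial of ζ_845 over Q is the 845-th cyclotomic polynomial Φ_845(x), which is irreducible over Q and has degree φ(845) = 624. Hence [Q(α):Q] = φ(845) = 624.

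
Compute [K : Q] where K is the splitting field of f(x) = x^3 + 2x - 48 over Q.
[K : Q] = 6

By the rational root test, any rational root of the monic integer polynomial f(x) = x^3 + 2x - 48 must be an integer dividing the constant term -48, i.e. one of ±{1, 2, 3, 4, 6, 8, 12, 16, 24, 48}. Evaluating: f(1) = -45, f(-1) = -51, f(2) = -36, f(-2) = -60, f(3) = -15, f(-3) = -81, f(4) = 24, f(-4) = -120, f(6) = 180, f(-6) = -276, f(8) = 480, f(-8) = -576, f(12) = 1704, f(-12) = -1800, f(16) = 4080, f(-16) = -4176, f(24) = 13824, f(-24) = -13920, f(48) = 110640, f(-48) = -110736; none is 0, so f has no rational root and is therefore irreducible over Q (a cubic with no linear factor over a field is irreducible). For an irreducible cubic, the Galois group is A_3 or S_3 according as the discriminant disc(f) = -4a^3 - 27b^2 = -4·(2)^3 - 27·(-48)^2 = -62240 is or is not a square in Q. Here disc(f) = -62240 is not a perfect square in Q, so the Galois group of f over Q is not contained in A_3 and must be all of S_3. The splitting field has degree |S_3| = 6 over Q, so [K : Q] = 6.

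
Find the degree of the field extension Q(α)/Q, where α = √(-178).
[Q(α):Q] = 2

[Q(α):Q] equals the degree of the minimal polynomial of α. Here α^2 = -178 and x^2 + 178 is irreducible (d = -178 is squarefree, ≠ 1, hence not a square), so deg(m_α) = 2. Thus [Q(α):Q] = 2.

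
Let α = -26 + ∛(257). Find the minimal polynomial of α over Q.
m_α(x) = x^3 + 78x^2 + 2028x + 17319

Set β = α + 26 = ∛(257), so β^3 = 257. Then (α + 26)^3 - 257 = 0, i.e. α is a root of g(x) = (x + 26)^3 - 257 = x^3 + 78x^2 + 2028x + 17319. Since g(x) = h(x + 26) where h(x) = x^3 - 257, and h is irreducible over Q (because 257 is not a perfect cube, so h has no rational root, and a monic cubic with no rational root is irreducible), g is also irreducible (irreducibility is preserved under the substitution x → x + 26). Hence m_α(x) = x^3 + 78x^2 + 2028x + 17319.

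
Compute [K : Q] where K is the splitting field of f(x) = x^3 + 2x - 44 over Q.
[K : Q] = 6

By the rational root test, any rational root of the monic integer polynomial f(x) = x^3 + 2x - 44 must be an integer dividing the constant term -44, i.e. one of ±{1, 2, 4, 11, 22, 44}. Evaluating: f(1) = -41, f(-1) = -47, f(2) = -32, f(-2) = -56, f(4) = 28, f(-4) = -116, f(11) = 1309, f(-11) = -1397, f(22) = 10648, f(-22) = -10736, f(44) = 85228, f(-44) = -85316; none is 0, so f has no rational root and is therefore irreducible over Q (a cubic with no linear factor over a field is irreducible). For an irreducible cubic, the Galois group is A_3 or S_3 according as the discriminant disc(f) = -4a^3 - 27b^2 = -4·(2)^3 - 27·(-44)^2 = -52304 is or is not a square in Q. Here disc(f) = -52304 is not a perfect square in Q, so the Galois group of f over Q is not contained in A_3 and must be all of S_3. The splitting field has degree |S_3| = 6 over Q, so [K : Q] = 6.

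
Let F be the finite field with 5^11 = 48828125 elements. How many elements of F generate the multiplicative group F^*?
There are φ(48828124) = 24414060 primitive elements

F_q^* is cyclic of order q - 1 = 48828124. A cyclic group of order m has exactly φ(m) generators. Here m = 48828124 = 2^2 · 12207031, so the number of primitive elements is φ(48828124) = 24414060.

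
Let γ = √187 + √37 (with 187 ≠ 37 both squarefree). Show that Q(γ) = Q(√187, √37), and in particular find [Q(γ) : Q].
[Q(γ) : Q] = 4 (equivalently, Q(γ) = Q(√187, √37))

Obviously Q(γ) ⊆ Q(√187, √37), and [Q(√187, √37):Q] = 4 (since 187, 37 are distinct squarefree integers > 1 with 6919 not a perfect square). To show equality we compute the minimal polynomial of γ. From γ = √187 + √37: γ^2 = 187 + 2√(6919) + 37 = 224 + 2√(6919), so γ^2 - 224 = 2√(6919); squaring, (γ^2 - 224)^2 = 4·6919, i.e. γ^4 - 448γ^2 + 50176 - 27676 = 0, i.e. γ^4 - 448γ^2 + 22500 = 0. So γ is a root of x^4 - 448x^2 + 22500. This polynomial is irreducible over Q: it has no rational root (each ±√187 ± √37 is irrational), and any factorization into two quadratics over Q would force √(6919) ∈ Q (pairing opposite roots) or √187, √37 ∈ Q (other pairings), all impossible. Hence [Q(γ):Q] = 4 = [Q(√187, √37):Q], so Q(γ) = Q(√187, √37).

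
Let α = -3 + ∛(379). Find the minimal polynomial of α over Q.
m_α(x) = x^3 + 9x^2 + 27x - 352

Set β = α + 3 = ∛(379), so β^3 = 379. Then (α + 3)^3 - 379 = 0, i.e. α is a root of g(x) = (x + 3)^3 - 379 = x^3 + 9x^2 + 27x - 352. Since g(x) = h(x + 3) where h(x) = x^3 - 379, and h is irreducible over Q (because 379 is not a perfect cube, so h has no rational root, and a monic cubic with no rational root is irreducible), g is also irreducible (irreducibility is preserved under the substitution x → x + 3). Hence m_α(x) = x^3 + 9x^2 + 27x - 352.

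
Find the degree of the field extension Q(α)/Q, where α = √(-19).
[Q(α):Q] = 2

[Q(α):Q] equals the degree of the minimal polynomial of α. Here α^2 = -19 and x^2 + 19 is irreducible (d = -19 is squarefree, ≠ 1, hence not a square), so deg(m_α) = 2. Thus [Q(α):Q] = 2.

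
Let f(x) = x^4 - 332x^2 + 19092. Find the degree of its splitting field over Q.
[K : Q] = 4

Solving the quadratic in x^2: x^2 = (332 ± √(332^2 - 4·19092))/2 = (332 ± √33856)/2 = (332 ± 184)/2, giving x^2 = 258 or x^2 = 74. So f(x) = (x^2 - 258)(x^2 - 74) and the roots of f are ±√258, ±√74. Hence the splitting field is K = Q(√258, √74). Since 258 and 74 are distinct squarefree integers > 1, their product 19092 is not a perfect square, so √74 ∉ Q(√258). By the tower law [K:Q] = [Q(√258,√74):Q(√258)] · [Q(√258):Q] = 2 · 2 = 4.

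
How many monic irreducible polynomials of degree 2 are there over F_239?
There are 28441 monic irreducible polynomials of degree 2 over F_239

Each element of F_{239^2} that lies in no proper subfield is a root of exactly one monic irreducible of degree 2 over F_239, and each such polynomial has 2 distinct roots in F_{239^2}. By Möbius inversion the count is N_239(2) = (1/2) Σ_{d|2} μ(2/d) · 239^d = (1/2)(μ(2)·239^1 + μ(1)·239^2) = 56882/2 = 28441.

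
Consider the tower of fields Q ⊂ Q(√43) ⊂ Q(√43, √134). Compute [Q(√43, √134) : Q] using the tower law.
[Q(√43, √134) : Q] = 4

[Q(√43):Q] = 2 (min poly x^2 - 43, irreducible since 43 is squarefree > 1). For the top step, suppose √134 ∈ Q(√43), say √134 = c + d√43 with c, d ∈ Q. Squaring: 134 = c^2 + 43d^2 + 2cd√43. Since √43 ∉ Q this forces 2cd = 0. If d = 0 then √134 = c ∈ Q, contradicting 134 squarefree > 1. If c = 0 then 134 = 43d^2, so 43·134 = (43d)^2 is a perfect square in Q — but 43·134 = 5762 is not a perfect square (since 43 and 134 are distinct squarefree integers). Contradiction. Hence √134 ∉ Q(√43), so x^2 - 134 stays irreducible over Q(√43) and [Q(√43, √134) : Q(√43)] = 2. By the tower law, [Q(√43, √134) : Q] = 2 · 2 = 4.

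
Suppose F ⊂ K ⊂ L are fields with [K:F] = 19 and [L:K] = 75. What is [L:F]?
[L:F] = 1425

The tower law says that for any tower of field extensions F ⊂ K ⊂ L with finite degrees, [L:F] = [L:K] · [K:F]. Here this gives [L:F] = 75 · 19 = 1425.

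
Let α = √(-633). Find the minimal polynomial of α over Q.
m_α(x) = x^2 + 633

α satisfies α^2 + 633 = 0, so x^2 + 633 annihilates α. Since d = -633 is squarefree and ≠ 1, it is not a perfect square in Q, so x^2 + 633 has no rational root and is therefore irreducible over Q (a degree-2 polynomial over a field is irreducible iff it has no root). Hence m_α(x) = x^2 + 633.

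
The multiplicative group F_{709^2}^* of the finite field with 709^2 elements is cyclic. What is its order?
|F_{709^2}^*| = 502680

F_{709^2} has 709^2 = 502681 elements; its multiplicative group consists of all nonzero elements, so |F_{709^2}^*| = 502681 - 1 = 502680. (It is cyclic since any finite subgroup of the multiplicative group of a field is cyclic.)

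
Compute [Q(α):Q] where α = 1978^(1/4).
[Q(α):Q] = 4

α is a root of x^4 - 1978. By Eisenstein's criterion at the prime p = 2 (which divides the constant term 1978 but p^2 = 4 does not, since 1978 is squarefree), x^4 - 1978 is irreducible over Q. Hence [Q(α):Q] = 4.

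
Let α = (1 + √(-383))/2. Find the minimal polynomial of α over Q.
m_α(x) = x^2 - x + 96

From 2α - 1 = √(-383), squaring gives (2α - 1)^2 = -383, i.e. 4α^2 - 4α + 1 = -383, so α^2 - α + (1 + 383)/4 = 0. Since -383 ≡ 1 (mod 4), (1 + 383)/4 = 96 ∈ Z. The polynomial x^2 - x + 96 has discriminant 1 - 4·(96) = -383, which is not a perfect square in Q (d = -383 is squarefree and ≠ 1), so x^2 - x + 96 is irreducible over Q. It is the minimal polynomial of α.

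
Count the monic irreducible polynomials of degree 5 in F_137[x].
There are 9652344864 monic irreducible polynomials of degree 5 over F_137

Each element of F_{137^5} that lies in no proper subfield is a root of exactly one monic irreducible of degree 5 over F_137, and each such polynomial has 5 distinct roots in F_{137^5}. By Möbius inversion the count is N_137(5) = (1/5) Σ_{d|5} μ(5/d) · 137^d = (1/5)(μ(5)·137^1 + μ(1)·137^5) = 48261724320/5 = 9652344864.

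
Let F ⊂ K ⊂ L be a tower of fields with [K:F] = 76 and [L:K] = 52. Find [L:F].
[L:F] = 3952

The tower law says that for any tower of field extensions F ⊂ K ⊂ L with finite degrees, [L:F] = [L:K] · [K:F]. Here this gives [L:F] = 52 · 76 = 3952.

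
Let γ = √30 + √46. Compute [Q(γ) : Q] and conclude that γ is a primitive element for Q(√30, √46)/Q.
[Q(γ) : Q] = 4 (equivalently, Q(γ) = Q(√30, √46))

Obviously Q(γ) ⊆ Q(√30, √46), and [Q(√30, √46):Q] = 4 (since 30, 46 are distinct squarefree integers > 1 with 1380 not a perfect square). To show equality we compute the minimal polynomial of γ. From γ = √30 + √46: γ^2 = 30 + 2√(1380) + 46 = 76 + 2√(1380), so γ^2 - 76 = 2√(1380); squaring, (γ^2 - 76)^2 = 4·1380, i.e. γ^4 - 152γ^2 + 5776 - 5520 = 0, i.e. γ^4 - 152γ^2 + 256 = 0. So γ is a root of x^4 - 152x^2 + 256. This polynomial is irreducible over Q: it has no rational root (each ±√30 ± √46 is irrational), and any factorization into two quadratics over Q would force √(1380) ∈ Q (pairing opposite roots) or √30, √46 ∈ Q (other pairings), all impossible. Hence [Q(γ):Q] = 4 = [Q(√30, √46):Q], so Q(γ) = Q(√30, √46).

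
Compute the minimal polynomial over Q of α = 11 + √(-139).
m_α(x) = x^2 - 22x + 260

From α - 11 = √(-139), squaring gives (α - 11)^2 = -139, i.e. α^2 - 22α + 121 = -139, so α^2 - 22α + 260 = 0. The discriminant of x^2 - 22x + 260 is (-22)^2 - 4·(260) = 484 - 1040 = -556, and 4·(-139) is not a perfect square in Q since -139 is squarefree and ≠ 1. Hence x^2 - 22x + 260 is irreducible over Q and is the minimal polynomial of α.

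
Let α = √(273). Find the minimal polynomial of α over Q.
m_α(x) = x^2 - 273

α satisfies α^2 - 273 = 0, so x^2 - 273 annihilates α. Since d = 273 is squarefree and ≠ 1, it is not a perfect square in Q, so x^2 - 273 has no rational root and is therefore irreducible over Q (a degree-2 polynomial over a field is irreducible iff it has no root). Hence m_α(x) = x^2 - 273.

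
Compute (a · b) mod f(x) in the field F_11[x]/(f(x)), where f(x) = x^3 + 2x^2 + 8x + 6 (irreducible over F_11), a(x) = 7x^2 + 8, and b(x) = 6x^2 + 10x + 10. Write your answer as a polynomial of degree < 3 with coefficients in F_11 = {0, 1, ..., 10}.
a · b ≡ 8x^2 + 6x + 10 (mod f(x))

Multiply in F_11[x]: a(x)·b(x) = (7x^2 + 8)·(6x^2 + 10x + 10) = 9x^4 + 4x^3 + 8x^2 + 3x + 3. This has degree ≥ 3, so divide by f(x) over F_11: 9x^4 + 4x^3 + 8x^2 + 3x + 3 = (9x + 8)·(x^3 + 2x^2 + 8x + 6) + (8x^2 + 6x + 10). Hence a·b ≡ 8x^2 + 6x + 10 (mod f). (F_11[x]/(f) is a field with 11^3 = 1331 elements since f is irreducible of degree 3.)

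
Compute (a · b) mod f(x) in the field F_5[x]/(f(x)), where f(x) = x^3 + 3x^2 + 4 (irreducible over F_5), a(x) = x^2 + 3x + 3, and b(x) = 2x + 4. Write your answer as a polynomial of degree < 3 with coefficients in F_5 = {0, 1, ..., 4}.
a · b ≡ 4x^2 + 3x + 4 (mod f(x))

Multiply in F_5[x]: a(x)·b(x) = (x^2 + 3x + 3)·(2x + 4) = 2x^3 + 3x + 2. This has degree ≥ 3, so divide by f(x) over F_5: 2x^3 + 3x + 2 = (2)·(x^3 + 3x^2 + 4) + (4x^2 + 3x + 4). Hence a·b ≡ 4x^2 + 3x + 4 (mod f). (F_5[x]/(f) is a field with 5^3 = 125 elements since f is irreducible of degree 3.)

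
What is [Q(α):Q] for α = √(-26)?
[Q(α):Q] = 2

[Q(α):Q] equals the degree of the minimal polynomial of α. Here α^2 = -26 and x^2 + 26 is irreducible (d = -26 is squarefree, ≠ 1, hence not a square), so deg(m_α) = 2. Thus [Q(α):Q] = 2.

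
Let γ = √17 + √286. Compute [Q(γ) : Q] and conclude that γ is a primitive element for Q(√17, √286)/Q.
[Q(γ) : Q] = 4 (equivalently, Q(γ) = Q(√17, √286))

Obviously Q(γ) ⊆ Q(√17, √286), and [Q(√17, √286):Q] = 4 (since 17, 286 are distinct squarefree integers > 1 with 4862 not a perfect square). To show equality we compute the minimal polynomial of γ. From γ = √17 + √286: γ^2 = 17 + 2√(4862) + 286 = 303 + 2√(4862), so γ^2 - 303 = 2√(4862); squaring, (γ^2 - 303)^2 = 4·4862, i.e. γ^4 - 606γ^2 + 91809 - 19448 = 0, i.e. γ^4 - 606γ^2 + 72361 = 0. So γ is a root of x^4 - 606x^2 + 72361. This polynomial is irreducible over Q: it has no rational root (each ±√17 ± √286 is irrational), and any factorization into two quadratics over Q would force √(4862) ∈ Q (pairing opposite roots) or √17, √286 ∈ Q (other pairings), all impossible. Hence [Q(γ):Q] = 4 = [Q(√17, √286):Q], so Q(γ) = Q(√17, √286).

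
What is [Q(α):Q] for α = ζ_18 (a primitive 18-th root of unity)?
[Q(α):Q] = 6

The minimal polynomial of ζ_18 over Q is the 18-th cyclotomic polynomial Φ_18(x), which is irreducible over Q and has degree φ(18) = 6. Hence [Q(α):Q] = φ(18) = 6.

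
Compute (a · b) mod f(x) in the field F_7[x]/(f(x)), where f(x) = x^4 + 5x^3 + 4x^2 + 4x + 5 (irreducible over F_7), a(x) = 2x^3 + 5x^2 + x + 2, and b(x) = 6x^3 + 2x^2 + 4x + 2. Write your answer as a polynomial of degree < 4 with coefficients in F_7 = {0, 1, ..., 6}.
a · b ≡ 5x^3 + 2x^2 + 3x + 6 (mod f(x))

Multiply in F_7[x]: a(x)·b(x) = (2x^3 + 5x^2 + x + 2)·(6x^3 + 2x^2 + 4x + 2) = 5x^6 + 6x^5 + 3x^4 + 3x^3 + 4x^2 + 3x + 4. This has degree ≥ 4, so divide by f(x) over F_7: 5x^6 + 6x^5 + 3x^4 + 3x^3 + 4x^2 + 3x + 4 = (5x^2 + 2x + 1)·(x^4 + 5x^3 + 4x^2 + 4x + 5) + (5x^3 + 2x^2 + 3x + 6). Hence a·b ≡ 5x^3 + 2x^2 + 3x + 6 (mod f). (F_7[x]/(f) is a field with 7^4 = 2401 elements since f is irreducible of degree 4.)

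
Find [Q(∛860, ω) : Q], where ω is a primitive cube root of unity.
[Q(∛860, ω) : Q] = 6

[Q(∛860):Q] = 3 (min poly x^3 - 860, irreducible since 860 is not a perfect cube). [Q(ω):Q] = 2 (min poly x^2 + x + 1). Since Q(∛860) ⊂ R and ω ∉ R, we have ω ∉ Q(∛860), so x^2 + x + 1 remains irreducible over Q(∛860) and [Q(∛860, ω) : Q(∛860)] = 2. By the tower law, [Q(∛860, ω) : Q] = 3 · 2 = 6. (In fact Q(∛860, ω) is the splitting field of x^3 - 860 over Q.)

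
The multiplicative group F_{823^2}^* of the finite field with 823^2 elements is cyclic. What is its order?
|F_{823^2}^*| = 677328

F_{823^2} has 823^2 = 677329 elements; its multiplicative group consists of all nonzero elements, so |F_{823^2}^*| = 677329 - 1 = 677328. (It is cyclic since any finite subgroup of the multiplicative group of a field is cyclic.)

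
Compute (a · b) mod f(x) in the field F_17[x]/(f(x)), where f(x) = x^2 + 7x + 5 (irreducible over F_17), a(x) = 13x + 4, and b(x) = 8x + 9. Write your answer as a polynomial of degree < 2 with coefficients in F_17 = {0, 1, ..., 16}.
a · b ≡ 16x + 9 (mod f(x))

Multiply in F_17[x]: a(x)·b(x) = (13x + 4)·(8x + 9) = 2x^2 + 13x + 2. This has degree ≥ 2, so divide by f(x) over F_17: 2x^2 + 13x + 2 = (2)·(x^2 + 7x + 5) + (16x + 9). Hence a·b ≡ 16x + 9 (mod f). (F_17[x]/(f) is a field with 17^2 = 289 elements since f is irreducible of degree 2.)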